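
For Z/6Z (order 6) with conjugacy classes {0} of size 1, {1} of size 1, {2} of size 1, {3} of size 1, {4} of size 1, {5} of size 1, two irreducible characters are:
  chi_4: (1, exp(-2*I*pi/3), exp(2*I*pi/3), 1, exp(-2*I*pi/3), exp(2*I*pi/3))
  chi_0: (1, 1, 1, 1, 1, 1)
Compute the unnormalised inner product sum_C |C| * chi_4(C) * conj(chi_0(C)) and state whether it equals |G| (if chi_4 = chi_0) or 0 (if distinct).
Sum = 0; so <chi_4, chi_0> = 0 (distinct irreducibles are orthogonal).

Solution. Compute term by term over conjugacy classes (|C| * chi_4(C) * conj(chi_0(C))):
  1*(1)*conj(1) + 1*(exp(-2*I*pi/3))*conj(1) + 1*(exp(2*I*pi/3))*conj(1) + 1*(1)*conj(1) + 1*(exp(-2*I*pi/3))*conj(1) + 1*(exp(2*I*pi/3))*conj(1)
  = (1) + (exp(-2*I*pi/3)) + (exp(2*I*pi/3)) + (1) + (exp(-2*I*pi/3)) + (exp(2*I*pi/3))
  = 0.
(Exp terms are combined using exp(i*s)*conj(exp(i*t)) = exp(i*(s-t)), and sums of them are collapsed using the identity that for every m > 1 the m distinct m-th roots of unity sum to 0, e.g. 1 + exp(2*I*pi/3) + exp(-2*I*pi/3) = 0.)
Dividing by |G| = 6 gives 0/6 = 0, matching the row-orthogonality relation <chi_4, chi_0> = [chi_4 = chi_0].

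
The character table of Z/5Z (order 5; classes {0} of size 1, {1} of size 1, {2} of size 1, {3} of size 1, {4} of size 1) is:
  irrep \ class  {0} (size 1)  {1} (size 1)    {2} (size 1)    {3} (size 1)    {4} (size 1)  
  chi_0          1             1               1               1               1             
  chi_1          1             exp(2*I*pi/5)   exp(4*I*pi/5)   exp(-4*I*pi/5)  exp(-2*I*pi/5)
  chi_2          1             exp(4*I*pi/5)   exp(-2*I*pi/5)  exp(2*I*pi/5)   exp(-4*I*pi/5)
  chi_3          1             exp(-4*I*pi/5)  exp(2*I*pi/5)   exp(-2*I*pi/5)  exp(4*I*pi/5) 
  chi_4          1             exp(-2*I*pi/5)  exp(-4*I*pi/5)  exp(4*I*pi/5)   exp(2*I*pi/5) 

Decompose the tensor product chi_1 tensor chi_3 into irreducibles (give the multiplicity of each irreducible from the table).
chi_1 tensor chi_3 = chi_4 (all other irreducibles have multiplicity 0).

Justification: The character of a tensor product is the pointwise product (chi_1 * chi_3)(C) = chi_1(C) * chi_3(C):
  {0}: (1)*(1), {1}: (exp(2*I*pi/5))*(exp(-4*I*pi/5)), {2}: (exp(4*I*pi/5))*(exp(2*I*pi/5)), {3}: (exp(-4*I*pi/5))*(exp(-2*I*pi/5)), {4}: (exp(-2*I*pi/5))*(exp(4*I*pi/5))
so (chi_1 * chi_3) takes values
  {0} -> 1, {1} -> exp(-2*I*pi/5), {2} -> exp(-4*I*pi/5), {3} -> exp(4*I*pi/5), {4} -> exp(2*I*pi/5).
Now take the inner product of this character with each irreducible chi from the table, <chi_1*chi_3, chi> = (1/5) sum_C |C| (chi_1*chi_3)(C) conj(chi(C)):
  <chi_1*chi_3, chi_0> = (1/5)[1*(1)*conj(1) + 1*(exp(-2*I*pi/5))*conj(1) + 1*(exp(-4*I*pi/5))*conj(1) + 1*(exp(4*I*pi/5))*conj(1) + 1*(exp(2*I*pi/5))*conj(1)]
      = (1/5)[(1) + (exp(-2*I*pi/5)) + (exp(-4*I*pi/5)) + (exp(4*I*pi/5)) + (exp(2*I*pi/5))] = 0/5 = 0
  <chi_1*chi_3, chi_1> = (1/5)[1*(1)*conj(1) + 1*(exp(-2*I*pi/5))*conj(exp(2*I*pi/5)) + 1*(exp(-4*I*pi/5))*conj(exp(4*I*pi/5)) + 1*(exp(4*I*pi/5))*conj(exp(-4*I*pi/5)) + 1*(exp(2*I*pi/5))*conj(exp(-2*I*pi/5))]
      = (1/5)[(1) + (exp(-4*I*pi/5)) + (exp(2*I*pi/5)) + (exp(-2*I*pi/5)) + (exp(4*I*pi/5))] = 0/5 = 0
  <chi_1*chi_3, chi_2> = (1/5)[1*(1)*conj(1) + 1*(exp(-2*I*pi/5))*conj(exp(4*I*pi/5)) + 1*(exp(-4*I*pi/5))*conj(exp(-2*I*pi/5)) + 1*(exp(4*I*pi/5))*conj(exp(2*I*pi/5)) + 1*(exp(2*I*pi/5))*conj(exp(-4*I*pi/5))]
      = (1/5)[(1) + (exp(4*I*pi/5)) + (exp(-2*I*pi/5)) + (exp(2*I*pi/5)) + (exp(-4*I*pi/5))] = 0/5 = 0
  <chi_1*chi_3, chi_3> = (1/5)[1*(1)*conj(1) + 1*(exp(-2*I*pi/5))*conj(exp(-4*I*pi/5)) + 1*(exp(-4*I*pi/5))*conj(exp(2*I*pi/5)) + 1*(exp(4*I*pi/5))*conj(exp(-2*I*pi/5)) + 1*(exp(2*I*pi/5))*conj(exp(4*I*pi/5))]
      = (1/5)[(1) + (exp(2*I*pi/5)) + (exp(4*I*pi/5)) + (exp(-4*I*pi/5)) + (exp(-2*I*pi/5))] = 0/5 = 0
  <chi_1*chi_3, chi_4> = (1/5)[1*(1)*conj(1) + 1*(exp(-2*I*pi/5))*conj(exp(-2*I*pi/5)) + 1*(exp(-4*I*pi/5))*conj(exp(-4*I*pi/5)) + 1*(exp(4*I*pi/5))*conj(exp(4*I*pi/5)) + 1*(exp(2*I*pi/5))*conj(exp(2*I*pi/5))]
      = (1/5)[(1) + (1) + (1) + (1) + (1)] = 5/5 = 1
(Exp terms are combined using exp(i*s)*conj(exp(i*t)) = exp(i*(s-t)), and sums of them are collapsed using the identity that for every m > 1 the m distinct m-th roots of unity sum to 0, e.g. 1 + exp(2*I*pi/3) + exp(-2*I*pi/3) = 0.)
Hence the multiplicities are chi_4: 1. Dimension check: dim(chi_1)*dim(chi_3) = 1*1 = 1 and sum (mult * dim) = 1*1 = 1.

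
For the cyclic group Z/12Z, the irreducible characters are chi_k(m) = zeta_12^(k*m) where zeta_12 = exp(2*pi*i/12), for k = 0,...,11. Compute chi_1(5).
chi_1(5) = zeta_12^5 = exp(5*I*pi/6)

Why: chi_1(5) = zeta_12^(1*5) = zeta_12^5. Since zeta_12^12 = 1, this equals zeta_12^5 = exp(2*pi*i*5/12) = exp(5*I*pi/6).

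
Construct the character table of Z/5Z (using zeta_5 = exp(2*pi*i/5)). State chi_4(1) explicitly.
Character table of Z/5Z (irreps indexed chi_0,...,chi_4 with chi_k(m) = zeta_5^(k*m), zeta_5 = exp(2*pi*i/5)):
  irrep \ class  {0} (size 1)  {1} (size 1)    {2} (size 1)    {3} (size 1)    {4} (size 1)  
  chi_0          1             1               1               1               1             
  chi_1          1             exp(2*I*pi/5)   exp(4*I*pi/5)   exp(-4*I*pi/5)  exp(-2*I*pi/5)
  chi_2          1             exp(4*I*pi/5)   exp(-2*I*pi/5)  exp(2*I*pi/5)   exp(-4*I*pi/5)
  chi_3          1             exp(-4*I*pi/5)  exp(2*I*pi/5)   exp(-2*I*pi/5)  exp(4*I*pi/5) 
  chi_4          1             exp(-2*I*pi/5)  exp(-4*I*pi/5)  exp(4*I*pi/5)   exp(2*I*pi/5) 

Spot check: chi_4(1) = zeta_5^(4*1) = zeta_5^4 = exp(-2*I*pi/5).

Working: Z/5Z is abelian, so all 5 irreducible complex representations are 1-dimensional. They are given by chi_k(m) = zeta_5^(k*m) for k = 0,...,4. Row orthogonality: sum_m chi_k(m) conj(chi_l(m)) = 5 * [k = l].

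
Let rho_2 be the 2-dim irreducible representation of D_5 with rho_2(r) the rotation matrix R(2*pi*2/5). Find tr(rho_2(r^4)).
chi_{rho_2}(r^4) = 2*cos(2*pi*2*4/5) = -sqrt(5)/2 - 1/2

Details: rho_2(r^4) is rotation by angle 2*pi*2*4/5, whose trace is 2*cos(2*pi*2*4/5) = -sqrt(5)/2 - 1/2.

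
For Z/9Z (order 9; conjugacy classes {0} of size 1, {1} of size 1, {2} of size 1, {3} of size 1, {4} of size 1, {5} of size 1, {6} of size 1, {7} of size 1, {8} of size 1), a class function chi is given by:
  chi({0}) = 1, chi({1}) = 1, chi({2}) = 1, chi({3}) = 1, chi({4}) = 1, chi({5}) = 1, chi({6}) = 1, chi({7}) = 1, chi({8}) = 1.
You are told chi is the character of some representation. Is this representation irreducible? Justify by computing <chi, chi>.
Irreducible: <chi, chi> = 1.

Reasoning: <chi, chi> = (1/|G|) sum_C |C| * |chi(C)|^2 = (1/9)[1*|1|^2 + 1*|1|^2 + 1*|1|^2 + 1*|1|^2 + 1*|1|^2 + 1*|1|^2 + 1*|1|^2 + 1*|1|^2 + 1*|1|^2]
  = (1/9)[(1) + (1) + (1) + (1) + (1) + (1) + (1) + (1) + (1)] = 9/9 = 1.
(Exp terms are combined using exp(i*s)*conj(exp(i*t)) = exp(i*(s-t)), and sums of them are collapsed using the identity that for every m > 1 the m distinct m-th roots of unity sum to 0, e.g. 1 + exp(2*I*pi/3) + exp(-2*I*pi/3) = 0.)
A character is irreducible iff <chi, chi> = 1, so this representation is irreducible.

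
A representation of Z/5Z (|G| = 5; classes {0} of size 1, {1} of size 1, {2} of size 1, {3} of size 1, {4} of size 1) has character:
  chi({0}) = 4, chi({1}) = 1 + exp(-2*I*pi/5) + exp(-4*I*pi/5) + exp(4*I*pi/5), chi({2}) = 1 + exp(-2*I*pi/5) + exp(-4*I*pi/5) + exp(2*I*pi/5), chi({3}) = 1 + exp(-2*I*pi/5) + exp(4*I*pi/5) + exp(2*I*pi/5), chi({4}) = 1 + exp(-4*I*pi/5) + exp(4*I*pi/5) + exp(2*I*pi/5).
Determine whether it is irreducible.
Not irreducible (reducible): <chi, chi> = 4 > 1.

Solution. <chi, chi> = (1/|G|) sum_C |C| * |chi(C)|^2 = (1/5)[1*|4|^2 + 1*|1 + exp(-2*I*pi/5) + exp(-4*I*pi/5) + exp(4*I*pi/5)|^2 + 1*|1 + exp(-2*I*pi/5) + exp(-4*I*pi/5) + exp(2*I*pi/5)|^2 + 1*|1 + exp(-2*I*pi/5) + exp(4*I*pi/5) + exp(2*I*pi/5)|^2 + 1*|1 + exp(-4*I*pi/5) + exp(4*I*pi/5) + exp(2*I*pi/5)|^2]
  = (1/5)[(16) + (1) + (1) + (1) + (1)] = 20/5 = 4.
(Exp terms are combined using exp(i*s)*conj(exp(i*t)) = exp(i*(s-t)), and sums of them are collapsed using the identity that for every m > 1 the m distinct m-th roots of unity sum to 0, e.g. 1 + exp(2*I*pi/3) + exp(-2*I*pi/3) = 0.)
A character is irreducible iff <chi, chi> = 1, so this representation is reducible.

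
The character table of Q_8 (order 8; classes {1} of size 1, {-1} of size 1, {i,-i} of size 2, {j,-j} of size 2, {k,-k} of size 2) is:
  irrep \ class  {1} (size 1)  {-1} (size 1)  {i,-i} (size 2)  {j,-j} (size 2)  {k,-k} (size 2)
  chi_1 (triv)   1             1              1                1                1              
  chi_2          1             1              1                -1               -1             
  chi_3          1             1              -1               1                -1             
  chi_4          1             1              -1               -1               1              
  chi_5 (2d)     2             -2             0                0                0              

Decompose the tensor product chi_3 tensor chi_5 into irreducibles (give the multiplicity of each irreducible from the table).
chi_3 tensor chi_5 = chi_5 (all other irreducibles have multiplicity 0).

Argument: The character of a tensor product is the pointwise product (chi_3 * chi_5)(C) = chi_3(C) * chi_5(C):
  {1}: (1)*(2), {-1}: (1)*(-2), {i,-i}: (-1)*(0), {j,-j}: (1)*(0), {k,-k}: (-1)*(0)
so (chi_3 * chi_5) takes values
  {1} -> 2, {-1} -> -2, {i,-i} -> 0, {j,-j} -> 0, {k,-k} -> 0.
Now take the inner product of this character with each irreducible chi from the table, <chi_3*chi_5, chi> = (1/8) sum_C |C| (chi_3*chi_5)(C) conj(chi(C)):
  <chi_3*chi_5, chi_1> = (1/8)[1*(2)*conj(1) + 1*(-2)*conj(1) + 2*(0)*conj(1) + 2*(0)*conj(1) + 2*(0)*conj(1)]
      = (1/8)[(2) + (-2) + (0) + (0) + (0)] = 0/8 = 0
  <chi_3*chi_5, chi_2> = (1/8)[1*(2)*conj(1) + 1*(-2)*conj(1) + 2*(0)*conj(1) + 2*(0)*conj(-1) + 2*(0)*conj(-1)]
      = (1/8)[(2) + (-2) + (0) + (0) + (0)] = 0/8 = 0
  <chi_3*chi_5, chi_3> = (1/8)[1*(2)*conj(1) + 1*(-2)*conj(1) + 2*(0)*conj(-1) + 2*(0)*conj(1) + 2*(0)*conj(-1)]
      = (1/8)[(2) + (-2) + (0) + (0) + (0)] = 0/8 = 0
  <chi_3*chi_5, chi_4> = (1/8)[1*(2)*conj(1) + 1*(-2)*conj(1) + 2*(0)*conj(-1) + 2*(0)*conj(-1) + 2*(0)*conj(1)]
      = (1/8)[(2) + (-2) + (0) + (0) + (0)] = 0/8 = 0
  <chi_3*chi_5, chi_5> = (1/8)[1*(2)*conj(2) + 1*(-2)*conj(-2) + 2*(0)*conj(0) + 2*(0)*conj(0) + 2*(0)*conj(0)]
      = (1/8)[(4) + (4) + (0) + (0) + (0)] = 8/8 = 1
Hence the multiplicities are chi_5: 1. Dimension check: dim(chi_3)*dim(chi_5) = 1*2 = 2 and sum (mult * dim) = 1*2 = 2.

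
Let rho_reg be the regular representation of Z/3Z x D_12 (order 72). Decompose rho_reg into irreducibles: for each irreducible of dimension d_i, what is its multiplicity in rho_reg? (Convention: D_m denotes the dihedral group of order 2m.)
Each irreducible V_i of dimension d_i appears with multiplicity d_i, i.e. rho_reg = (direct sum over all irreducibles V_i) d_i V_i. The irreducible dimensions for Z/3Z x D_12 are 1, 1, 1, 1, 1, 1, 1, 1, 1, 1, 1, 1, 2, 2, 2, 2, 2, 2, 2, 2, 2, 2, 2, 2, 2, 2, 2: 12 irreducibles of dimension 1, each with multiplicity 1; 15 irreducibles of dimension 2, each with multiplicity 2. Total dimension 12*1*1 + 15*2*2 = 72 = |G|.

Proof sketch: General theorem: in the regular representation of a finite group G, each irreducible appears with multiplicity equal to its dimension. Check: dim(rho_reg) = sum d_i^2 = 1 + 1 + 1 + 1 + 1 + 1 + 1 + 1 + 1 + 1 + 1 + 1 + 4 + 4 + 4 + 4 + 4 + 4 + 4 + 4 + 4 + 4 + 4 + 4 + 4 + 4 + 4 = 72 = |G|.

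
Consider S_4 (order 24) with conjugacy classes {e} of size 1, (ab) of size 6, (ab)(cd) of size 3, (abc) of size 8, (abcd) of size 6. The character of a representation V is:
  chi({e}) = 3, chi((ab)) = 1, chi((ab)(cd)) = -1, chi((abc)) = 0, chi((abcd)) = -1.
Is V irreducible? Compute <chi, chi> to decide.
Irreducible: <chi, chi> = 1.

Details: <chi, chi> = (1/|G|) sum_C |C| * |chi(C)|^2 = (1/24)[1*|3|^2 + 6*|1|^2 + 3*|-1|^2 + 8*|0|^2 + 6*|-1|^2]
  = (1/24)[(9) + (6) + (3) + (0) + (6)] = 24/24 = 1.
A character is irreducible iff <chi, chi> = 1, so this representation is irreducible.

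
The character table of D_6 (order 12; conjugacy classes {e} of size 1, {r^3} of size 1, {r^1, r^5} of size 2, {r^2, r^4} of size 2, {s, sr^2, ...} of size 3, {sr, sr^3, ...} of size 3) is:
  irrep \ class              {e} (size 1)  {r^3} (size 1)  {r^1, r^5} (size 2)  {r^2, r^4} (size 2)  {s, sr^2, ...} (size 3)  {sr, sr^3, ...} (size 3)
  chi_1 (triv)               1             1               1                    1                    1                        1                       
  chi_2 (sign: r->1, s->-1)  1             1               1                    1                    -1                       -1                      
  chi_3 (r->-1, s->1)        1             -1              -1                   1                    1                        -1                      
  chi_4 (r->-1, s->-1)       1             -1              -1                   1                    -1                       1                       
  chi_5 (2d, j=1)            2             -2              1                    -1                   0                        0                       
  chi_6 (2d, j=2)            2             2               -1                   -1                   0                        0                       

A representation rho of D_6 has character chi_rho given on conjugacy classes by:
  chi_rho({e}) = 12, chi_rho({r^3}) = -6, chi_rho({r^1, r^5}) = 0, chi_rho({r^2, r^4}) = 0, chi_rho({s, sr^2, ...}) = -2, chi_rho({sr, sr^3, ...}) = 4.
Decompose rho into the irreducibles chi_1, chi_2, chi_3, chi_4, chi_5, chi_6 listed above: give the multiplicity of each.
Multiplicities: chi_1: 1, chi_2: 0, chi_3: 0, chi_4: 3, chi_5: 3, chi_6: 1.

Use <chi_rho, chi> = (1/|G|) sum_C |C| * chi_rho(C) * conj(chi(C)) with |G| = 12 for each irreducible chi in the table:
  <chi_rho, chi_1> = (1/12)[1*(12)*conj(1) + 1*(-6)*conj(1) + 2*(0)*conj(1) + 2*(0)*conj(1) + 3*(-2)*conj(1) + 3*(4)*conj(1)]
      = (1/12)[(12) + (-6) + (0) + (0) + (-6) + (12)] = 12/12 = 1
  <chi_rho, chi_2> = (1/12)[1*(12)*conj(1) + 1*(-6)*conj(1) + 2*(0)*conj(1) + 2*(0)*conj(1) + 3*(-2)*conj(-1) + 3*(4)*conj(-1)]
      = (1/12)[(12) + (-6) + (0) + (0) + (6) + (-12)] = 0/12 = 0
  <chi_rho, chi_3> = (1/12)[1*(12)*conj(1) + 1*(-6)*conj(-1) + 2*(0)*conj(-1) + 2*(0)*conj(1) + 3*(-2)*conj(1) + 3*(4)*conj(-1)]
      = (1/12)[(12) + (6) + (0) + (0) + (-6) + (-12)] = 0/12 = 0
  <chi_rho, chi_4> = (1/12)[1*(12)*conj(1) + 1*(-6)*conj(-1) + 2*(0)*conj(-1) + 2*(0)*conj(1) + 3*(-2)*conj(-1) + 3*(4)*conj(1)]
      = (1/12)[(12) + (6) + (0) + (0) + (6) + (12)] = 36/12 = 3
  <chi_rho, chi_5> = (1/12)[1*(12)*conj(2) + 1*(-6)*conj(-2) + 2*(0)*conj(1) + 2*(0)*conj(-1) + 3*(-2)*conj(0) + 3*(4)*conj(0)]
      = (1/12)[(24) + (12) + (0) + (0) + (0) + (0)] = 36/12 = 3
  <chi_rho, chi_6> = (1/12)[1*(12)*conj(2) + 1*(-6)*conj(2) + 2*(0)*conj(-1) + 2*(0)*conj(-1) + 3*(-2)*conj(0) + 3*(4)*conj(0)]
      = (1/12)[(24) + (-12) + (0) + (0) + (0) + (0)] = 12/12 = 1
Dimension check: dim(rho) = sum (mult * dim) = 1*1 + 0*1 + 0*1 + 3*1 + 3*2 + 1*2 = 12 = chi_rho(e) = 12.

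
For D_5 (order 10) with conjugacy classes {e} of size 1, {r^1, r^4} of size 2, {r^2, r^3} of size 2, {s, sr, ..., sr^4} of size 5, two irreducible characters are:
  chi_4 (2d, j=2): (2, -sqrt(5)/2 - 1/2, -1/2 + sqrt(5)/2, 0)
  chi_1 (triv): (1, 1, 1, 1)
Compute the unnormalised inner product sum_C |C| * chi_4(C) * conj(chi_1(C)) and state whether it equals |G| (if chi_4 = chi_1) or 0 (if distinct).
Sum = 0; so <chi_4, chi_1> = 0 (distinct irreducibles are orthogonal).

Details: Compute term by term over conjugacy classes (|C| * chi_4(C) * conj(chi_1(C))):
  1*(2)*conj(1) + 2*(-sqrt(5)/2 - 1/2)*conj(1) + 2*(-1/2 + sqrt(5)/2)*conj(1) + 5*(0)*conj(1)
  = (2) + (-sqrt(5) - 1) + (-1 + sqrt(5)) + (0)
  = 0.
Dividing by |G| = 10 gives 0/10 = 0, matching the row-orthogonality relation <chi_4, chi_1> = [chi_4 = chi_1].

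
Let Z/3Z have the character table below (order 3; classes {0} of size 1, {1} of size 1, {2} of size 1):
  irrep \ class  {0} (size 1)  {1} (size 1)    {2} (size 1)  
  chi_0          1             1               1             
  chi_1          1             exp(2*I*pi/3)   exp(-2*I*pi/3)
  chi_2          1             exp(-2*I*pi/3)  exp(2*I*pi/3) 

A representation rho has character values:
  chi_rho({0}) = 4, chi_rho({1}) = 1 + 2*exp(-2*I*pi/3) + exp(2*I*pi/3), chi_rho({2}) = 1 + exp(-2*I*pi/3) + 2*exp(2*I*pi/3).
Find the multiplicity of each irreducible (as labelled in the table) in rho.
Multiplicities: chi_0: 1, chi_1: 1, chi_2: 2.

Argument: Use <chi_rho, chi> = (1/|G|) sum_C |C| * chi_rho(C) * conj(chi(C)) with |G| = 3 for each irreducible chi in the table:
  <chi_rho, chi_0> = (1/3)[1*(4)*conj(1) + 1*(1 + 2*exp(-2*I*pi/3) + exp(2*I*pi/3))*conj(1) + 1*(1 + exp(-2*I*pi/3) + 2*exp(2*I*pi/3))*conj(1)]
      = (1/3)[(4) + (1 + 2*exp(-2*I*pi/3) + exp(2*I*pi/3)) + (1 + exp(-2*I*pi/3) + 2*exp(2*I*pi/3))] = 3/3 = 1
  <chi_rho, chi_1> = (1/3)[1*(4)*conj(1) + 1*(1 + 2*exp(-2*I*pi/3) + exp(2*I*pi/3))*conj(exp(2*I*pi/3)) + 1*(1 + exp(-2*I*pi/3) + 2*exp(2*I*pi/3))*conj(exp(-2*I*pi/3))]
      = (1/3)[(4) + (1 + exp(-2*I*pi/3) + 2*exp(2*I*pi/3)) + (1 + 2*exp(-2*I*pi/3) + exp(2*I*pi/3))] = 3/3 = 1
  <chi_rho, chi_2> = (1/3)[1*(4)*conj(1) + 1*(1 + 2*exp(-2*I*pi/3) + exp(2*I*pi/3))*conj(exp(-2*I*pi/3)) + 1*(1 + exp(-2*I*pi/3) + 2*exp(2*I*pi/3))*conj(exp(2*I*pi/3))]
      = (1/3)[(4) + (1) + (1)] = 6/3 = 2
(Exp terms are combined using exp(i*s)*conj(exp(i*t)) = exp(i*(s-t)), and sums of them are collapsed using the identity that for every m > 1 the m distinct m-th roots of unity sum to 0, e.g. 1 + exp(2*I*pi/3) + exp(-2*I*pi/3) = 0.)
Dimension check: dim(rho) = sum (mult * dim) = 1*1 + 1*1 + 2*1 = 4 = chi_rho(e) = 4.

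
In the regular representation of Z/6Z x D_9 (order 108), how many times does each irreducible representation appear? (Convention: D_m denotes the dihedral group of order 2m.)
Each irreducible V_i of dimension d_i appears with multiplicity d_i, i.e. rho_reg = (direct sum over all irreducibles V_i) d_i V_i. The irreducible dimensions for Z/6Z x D_9 are 1, 1, 1, 1, 1, 1, 1, 1, 1, 1, 1, 1, 2, 2, 2, 2, 2, 2, 2, 2, 2, 2, 2, 2, 2, 2, 2, 2, 2, 2, 2, 2, 2, 2, 2, 2: 12 irreducibles of dimension 1, each with multiplicity 1; 24 irreducibles of dimension 2, each with multiplicity 2. Total dimension 12*1*1 + 24*2*2 = 108 = |G|.

Solution. General theorem: in the regular representation of a finite group G, each irreducible appears with multiplicity equal to its dimension. Check: dim(rho_reg) = sum d_i^2 = 1 + 1 + 1 + 1 + 1 + 1 + 1 + 1 + 1 + 1 + 1 + 1 + 4 + 4 + 4 + 4 + 4 + 4 + 4 + 4 + 4 + 4 + 4 + 4 + 4 + 4 + 4 + 4 + 4 + 4 + 4 + 4 + 4 + 4 + 4 + 4 = 108 = |G|.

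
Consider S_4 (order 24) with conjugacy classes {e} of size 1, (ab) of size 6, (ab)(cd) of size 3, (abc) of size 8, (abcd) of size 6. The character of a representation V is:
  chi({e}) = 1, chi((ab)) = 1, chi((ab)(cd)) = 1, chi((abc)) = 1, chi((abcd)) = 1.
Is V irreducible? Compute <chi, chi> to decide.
Irreducible: <chi, chi> = 1.

Explanation: <chi, chi> = (1/|G|) sum_C |C| * |chi(C)|^2 = (1/24)[1*|1|^2 + 6*|1|^2 + 3*|1|^2 + 8*|1|^2 + 6*|1|^2]
  = (1/24)[(1) + (6) + (3) + (8) + (6)] = 24/24 = 1.
A character is irreducible iff <chi, chi> = 1, so this representation is irreducible.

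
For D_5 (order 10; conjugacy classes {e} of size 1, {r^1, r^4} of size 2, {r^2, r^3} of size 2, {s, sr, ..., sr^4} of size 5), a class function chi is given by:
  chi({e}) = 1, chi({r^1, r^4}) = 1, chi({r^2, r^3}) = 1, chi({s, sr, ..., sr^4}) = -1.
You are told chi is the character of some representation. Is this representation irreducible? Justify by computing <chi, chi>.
Irreducible: <chi, chi> = 1.

Argument: <chi, chi> = (1/|G|) sum_C |C| * |chi(C)|^2 = (1/10)[1*|1|^2 + 2*|1|^2 + 2*|1|^2 + 5*|-1|^2]
  = (1/10)[(1) + (2) + (2) + (5)] = 10/10 = 1.
A character is irreducible iff <chi, chi> = 1, so this representation is irreducible.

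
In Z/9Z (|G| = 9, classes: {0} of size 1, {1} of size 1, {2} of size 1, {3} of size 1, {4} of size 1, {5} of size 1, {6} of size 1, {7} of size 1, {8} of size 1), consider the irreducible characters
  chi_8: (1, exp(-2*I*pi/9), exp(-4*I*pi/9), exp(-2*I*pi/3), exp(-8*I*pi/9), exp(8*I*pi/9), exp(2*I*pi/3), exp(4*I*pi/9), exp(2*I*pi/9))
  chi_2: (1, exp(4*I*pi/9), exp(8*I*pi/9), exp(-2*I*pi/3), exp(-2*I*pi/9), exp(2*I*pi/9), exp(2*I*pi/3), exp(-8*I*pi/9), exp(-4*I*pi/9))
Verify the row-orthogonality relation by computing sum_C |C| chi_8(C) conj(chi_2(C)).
Sum = 0; so <chi_8, chi_2> = 0 (distinct irreducibles are orthogonal).

Solution. Compute term by term over conjugacy classes (|C| * chi_8(C) * conj(chi_2(C))):
  1*(1)*conj(1) + 1*(exp(-2*I*pi/9))*conj(exp(4*I*pi/9)) + 1*(exp(-4*I*pi/9))*conj(exp(8*I*pi/9)) + 1*(exp(-2*I*pi/3))*conj(exp(-2*I*pi/3)) + 1*(exp(-8*I*pi/9))*conj(exp(-2*I*pi/9)) + 1*(exp(8*I*pi/9))*conj(exp(2*I*pi/9)) + 1*(exp(2*I*pi/3))*conj(exp(2*I*pi/3)) + 1*(exp(4*I*pi/9))*conj(exp(-8*I*pi/9)) + 1*(exp(2*I*pi/9))*conj(exp(-4*I*pi/9))
  = (1) + (exp(-2*I*pi/3)) + (exp(2*I*pi/3)) + (1) + (exp(-2*I*pi/3)) + (exp(2*I*pi/3)) + (1) + (exp(-2*I*pi/3)) + (exp(2*I*pi/3))
  = 0.
(Exp terms are combined using exp(i*s)*conj(exp(i*t)) = exp(i*(s-t)), and sums of them are collapsed using the identity that for every m > 1 the m distinct m-th roots of unity sum to 0, e.g. 1 + exp(2*I*pi/3) + exp(-2*I*pi/3) = 0.)
Dividing by |G| = 9 gives 0/9 = 0, matching the row-orthogonality relation <chi_8, chi_2> = [chi_8 = chi_2].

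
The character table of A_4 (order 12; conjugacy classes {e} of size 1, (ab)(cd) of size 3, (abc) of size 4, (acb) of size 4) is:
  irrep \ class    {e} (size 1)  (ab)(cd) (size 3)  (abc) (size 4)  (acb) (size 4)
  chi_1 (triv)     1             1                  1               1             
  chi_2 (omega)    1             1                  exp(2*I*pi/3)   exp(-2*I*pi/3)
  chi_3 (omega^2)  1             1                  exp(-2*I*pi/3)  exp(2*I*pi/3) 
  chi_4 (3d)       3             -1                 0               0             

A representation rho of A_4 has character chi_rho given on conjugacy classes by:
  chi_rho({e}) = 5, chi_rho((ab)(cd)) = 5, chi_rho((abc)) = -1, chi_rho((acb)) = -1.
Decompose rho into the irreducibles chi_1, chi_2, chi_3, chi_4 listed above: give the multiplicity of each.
Multiplicities: chi_1: 1, chi_2: 2, chi_3: 2, chi_4: 0.

Explanation: Use <chi_rho, chi> = (1/|G|) sum_C |C| * chi_rho(C) * conj(chi(C)) with |G| = 12 for each irreducible chi in the table:
  <chi_rho, chi_1> = (1/12)[1*(5)*conj(1) + 3*(5)*conj(1) + 4*(-1)*conj(1) + 4*(-1)*conj(1)]
      = (1/12)[(5) + (15) + (-4) + (-4)] = 12/12 = 1
  <chi_rho, chi_2> = (1/12)[1*(5)*conj(1) + 3*(5)*conj(1) + 4*(-1)*conj(exp(2*I*pi/3)) + 4*(-1)*conj(exp(-2*I*pi/3))]
      = (1/12)[(5) + (15) + (8 + 4*exp(-2*I*pi/3) + 8*exp(2*I*pi/3)) + (8 + 8*exp(-2*I*pi/3) + 4*exp(2*I*pi/3))] = 24/12 = 2
  <chi_rho, chi_3> = (1/12)[1*(5)*conj(1) + 3*(5)*conj(1) + 4*(-1)*conj(exp(-2*I*pi/3)) + 4*(-1)*conj(exp(2*I*pi/3))]
      = (1/12)[(5) + (15) + (8 + 8*exp(-2*I*pi/3) + 4*exp(2*I*pi/3)) + (8 + 4*exp(-2*I*pi/3) + 8*exp(2*I*pi/3))] = 24/12 = 2
  <chi_rho, chi_4> = (1/12)[1*(5)*conj(3) + 3*(5)*conj(-1) + 4*(-1)*conj(0) + 4*(-1)*conj(0)]
      = (1/12)[(15) + (-15) + (0) + (0)] = 0/12 = 0
(Exp terms are combined using exp(i*s)*conj(exp(i*t)) = exp(i*(s-t)), and sums of them are collapsed using the identity that for every m > 1 the m distinct m-th roots of unity sum to 0, e.g. 1 + exp(2*I*pi/3) + exp(-2*I*pi/3) = 0.)
Dimension check: dim(rho) = sum (mult * dim) = 1*1 + 2*1 + 2*1 + 0*3 = 5 = chi_rho(e) = 5.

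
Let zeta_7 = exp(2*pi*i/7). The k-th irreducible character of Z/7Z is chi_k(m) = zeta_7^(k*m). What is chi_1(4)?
chi_1(4) = zeta_7^4 = exp(-6*I*pi/7)

Working: chi_1(4) = zeta_7^(1*4) = zeta_7^4. Since zeta_7^7 = 1, this equals zeta_7^4 = exp(2*pi*i*4/7) = exp(-6*I*pi/7).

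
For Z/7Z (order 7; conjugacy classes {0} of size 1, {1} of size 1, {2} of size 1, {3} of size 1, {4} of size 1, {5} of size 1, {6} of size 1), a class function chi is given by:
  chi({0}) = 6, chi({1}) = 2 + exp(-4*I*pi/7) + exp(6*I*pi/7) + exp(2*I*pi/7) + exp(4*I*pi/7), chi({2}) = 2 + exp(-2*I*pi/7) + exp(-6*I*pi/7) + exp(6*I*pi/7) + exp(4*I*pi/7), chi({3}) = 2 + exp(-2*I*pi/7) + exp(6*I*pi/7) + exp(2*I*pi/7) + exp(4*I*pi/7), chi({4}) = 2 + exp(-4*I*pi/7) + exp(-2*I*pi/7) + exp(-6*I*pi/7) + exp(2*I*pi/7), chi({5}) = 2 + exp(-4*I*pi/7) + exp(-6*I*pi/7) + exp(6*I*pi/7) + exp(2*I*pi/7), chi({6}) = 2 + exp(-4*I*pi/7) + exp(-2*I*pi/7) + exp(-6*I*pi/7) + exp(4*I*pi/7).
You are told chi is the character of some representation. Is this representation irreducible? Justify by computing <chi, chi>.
Not irreducible (reducible): <chi, chi> = 8 > 1.

Argument: <chi, chi> = (1/|G|) sum_C |C| * |chi(C)|^2 = (1/7)[1*|6|^2 + 1*|2 + exp(-4*I*pi/7) + exp(6*I*pi/7) + exp(2*I*pi/7) + exp(4*I*pi/7)|^2 + 1*|2 + exp(-2*I*pi/7) + exp(-6*I*pi/7) + exp(6*I*pi/7) + exp(4*I*pi/7)|^2 + 1*|2 + exp(-2*I*pi/7) + exp(6*I*pi/7) + exp(2*I*pi/7) + exp(4*I*pi/7)|^2 + 1*|2 + exp(-4*I*pi/7) + exp(-2*I*pi/7) + exp(-6*I*pi/7) + exp(2*I*pi/7)|^2 + 1*|2 + exp(-4*I*pi/7) + exp(-6*I*pi/7) + exp(6*I*pi/7) + exp(2*I*pi/7)|^2 + 1*|2 + exp(-4*I*pi/7) + exp(-2*I*pi/7) + exp(-6*I*pi/7) + exp(4*I*pi/7)|^2]
  = (1/7)[(36) + (8 + 6*exp(-4*I*pi/7) + 4*exp(-2*I*pi/7) + 4*exp(-6*I*pi/7) + 4*exp(6*I*pi/7) + 4*exp(2*I*pi/7) + 6*exp(4*I*pi/7)) + (8 + 4*exp(-4*I*pi/7) + 4*exp(-2*I*pi/7) + 6*exp(-6*I*pi/7) + 6*exp(6*I*pi/7) + 4*exp(2*I*pi/7) + 4*exp(4*I*pi/7)) + (8 + 6*exp(-2*I*pi/7) + 4*exp(-4*I*pi/7) + 4*exp(-6*I*pi/7) + 4*exp(6*I*pi/7) + 4*exp(4*I*pi/7) + 6*exp(2*I*pi/7)) + (8 + 6*exp(-2*I*pi/7) + 4*exp(-4*I*pi/7) + 4*exp(-6*I*pi/7) + 4*exp(6*I*pi/7) + 4*exp(4*I*pi/7) + 6*exp(2*I*pi/7)) + (8 + 4*exp(-4*I*pi/7) + 4*exp(-2*I*pi/7) + 6*exp(-6*I*pi/7) + 6*exp(6*I*pi/7) + 4*exp(2*I*pi/7) + 4*exp(4*I*pi/7)) + (8 + 6*exp(-4*I*pi/7) + 4*exp(-2*I*pi/7) + 4*exp(-6*I*pi/7) + 4*exp(6*I*pi/7) + 4*exp(2*I*pi/7) + 6*exp(4*I*pi/7))] = 56/7 = 8.
(Exp terms are combined using exp(i*s)*conj(exp(i*t)) = exp(i*(s-t)), and sums of them are collapsed using the identity that for every m > 1 the m distinct m-th roots of unity sum to 0, e.g. 1 + exp(2*I*pi/3) + exp(-2*I*pi/3) = 0.)
A character is irreducible iff <chi, chi> = 1, so this representation is reducible.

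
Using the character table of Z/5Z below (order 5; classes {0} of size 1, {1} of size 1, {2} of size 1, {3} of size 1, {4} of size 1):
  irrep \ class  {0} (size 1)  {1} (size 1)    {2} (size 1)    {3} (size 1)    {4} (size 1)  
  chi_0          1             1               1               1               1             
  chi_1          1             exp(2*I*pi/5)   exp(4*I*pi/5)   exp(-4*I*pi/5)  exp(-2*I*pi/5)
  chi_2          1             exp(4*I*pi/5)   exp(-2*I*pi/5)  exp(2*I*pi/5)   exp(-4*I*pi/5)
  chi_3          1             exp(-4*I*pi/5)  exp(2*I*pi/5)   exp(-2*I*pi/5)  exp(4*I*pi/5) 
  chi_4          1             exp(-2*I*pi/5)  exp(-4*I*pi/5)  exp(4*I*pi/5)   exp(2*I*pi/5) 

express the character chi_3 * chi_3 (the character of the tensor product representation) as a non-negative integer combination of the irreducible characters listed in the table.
chi_3 tensor chi_3 = chi_1 (all other irreducibles have multiplicity 0).

Working: The character of a tensor product is the pointwise product (chi_3 * chi_3)(C) = chi_3(C) * chi_3(C):
  {0}: (1)*(1), {1}: (exp(-4*I*pi/5))*(exp(-4*I*pi/5)), {2}: (exp(2*I*pi/5))*(exp(2*I*pi/5)), {3}: (exp(-2*I*pi/5))*(exp(-2*I*pi/5)), {4}: (exp(4*I*pi/5))*(exp(4*I*pi/5))
so (chi_3 * chi_3) takes values
  {0} -> 1, {1} -> exp(2*I*pi/5), {2} -> exp(4*I*pi/5), {3} -> exp(-4*I*pi/5), {4} -> exp(-2*I*pi/5).
Now take the inner product of this character with each irreducible chi from the table, <chi_3*chi_3, chi> = (1/5) sum_C |C| (chi_3*chi_3)(C) conj(chi(C)):
  <chi_3*chi_3, chi_0> = (1/5)[1*(1)*conj(1) + 1*(exp(2*I*pi/5))*conj(1) + 1*(exp(4*I*pi/5))*conj(1) + 1*(exp(-4*I*pi/5))*conj(1) + 1*(exp(-2*I*pi/5))*conj(1)]
      = (1/5)[(1) + (exp(2*I*pi/5)) + (exp(4*I*pi/5)) + (exp(-4*I*pi/5)) + (exp(-2*I*pi/5))] = 0/5 = 0
  <chi_3*chi_3, chi_1> = (1/5)[1*(1)*conj(1) + 1*(exp(2*I*pi/5))*conj(exp(2*I*pi/5)) + 1*(exp(4*I*pi/5))*conj(exp(4*I*pi/5)) + 1*(exp(-4*I*pi/5))*conj(exp(-4*I*pi/5)) + 1*(exp(-2*I*pi/5))*conj(exp(-2*I*pi/5))]
      = (1/5)[(1) + (1) + (1) + (1) + (1)] = 5/5 = 1
  <chi_3*chi_3, chi_2> = (1/5)[1*(1)*conj(1) + 1*(exp(2*I*pi/5))*conj(exp(4*I*pi/5)) + 1*(exp(4*I*pi/5))*conj(exp(-2*I*pi/5)) + 1*(exp(-4*I*pi/5))*conj(exp(2*I*pi/5)) + 1*(exp(-2*I*pi/5))*conj(exp(-4*I*pi/5))]
      = (1/5)[(1) + (exp(-2*I*pi/5)) + (exp(-4*I*pi/5)) + (exp(4*I*pi/5)) + (exp(2*I*pi/5))] = 0/5 = 0
  <chi_3*chi_3, chi_3> = (1/5)[1*(1)*conj(1) + 1*(exp(2*I*pi/5))*conj(exp(-4*I*pi/5)) + 1*(exp(4*I*pi/5))*conj(exp(2*I*pi/5)) + 1*(exp(-4*I*pi/5))*conj(exp(-2*I*pi/5)) + 1*(exp(-2*I*pi/5))*conj(exp(4*I*pi/5))]
      = (1/5)[(1) + (exp(-4*I*pi/5)) + (exp(2*I*pi/5)) + (exp(-2*I*pi/5)) + (exp(4*I*pi/5))] = 0/5 = 0
  <chi_3*chi_3, chi_4> = (1/5)[1*(1)*conj(1) + 1*(exp(2*I*pi/5))*conj(exp(-2*I*pi/5)) + 1*(exp(4*I*pi/5))*conj(exp(-4*I*pi/5)) + 1*(exp(-4*I*pi/5))*conj(exp(4*I*pi/5)) + 1*(exp(-2*I*pi/5))*conj(exp(2*I*pi/5))]
      = (1/5)[(1) + (exp(4*I*pi/5)) + (exp(-2*I*pi/5)) + (exp(2*I*pi/5)) + (exp(-4*I*pi/5))] = 0/5 = 0
(Exp terms are combined using exp(i*s)*conj(exp(i*t)) = exp(i*(s-t)), and sums of them are collapsed using the identity that for every m > 1 the m distinct m-th roots of unity sum to 0, e.g. 1 + exp(2*I*pi/3) + exp(-2*I*pi/3) = 0.)
Hence the multiplicities are chi_1: 1. Dimension check: dim(chi_3)*dim(chi_3) = 1*1 = 1 and sum (mult * dim) = 1*1 = 1.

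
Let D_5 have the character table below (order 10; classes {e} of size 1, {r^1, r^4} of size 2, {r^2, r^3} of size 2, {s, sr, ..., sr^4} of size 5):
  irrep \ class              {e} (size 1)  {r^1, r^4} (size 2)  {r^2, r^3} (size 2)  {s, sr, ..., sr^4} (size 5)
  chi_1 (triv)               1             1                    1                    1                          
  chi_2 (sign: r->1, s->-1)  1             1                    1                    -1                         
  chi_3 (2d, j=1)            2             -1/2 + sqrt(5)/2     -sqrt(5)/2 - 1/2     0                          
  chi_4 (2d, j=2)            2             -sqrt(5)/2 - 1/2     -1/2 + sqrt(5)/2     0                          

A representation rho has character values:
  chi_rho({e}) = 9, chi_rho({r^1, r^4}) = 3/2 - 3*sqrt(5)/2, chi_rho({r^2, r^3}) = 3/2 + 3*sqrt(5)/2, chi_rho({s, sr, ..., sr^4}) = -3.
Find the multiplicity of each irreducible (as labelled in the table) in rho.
Multiplicities: chi_1: 0, chi_2: 3, chi_3: 0, chi_4: 3.

Working: Use <chi_rho, chi> = (1/|G|) sum_C |C| * chi_rho(C) * conj(chi(C)) with |G| = 10 for each irreducible chi in the table:
  <chi_rho, chi_1> = (1/10)[1*(9)*conj(1) + 2*(3/2 - 3*sqrt(5)/2)*conj(1) + 2*(3/2 + 3*sqrt(5)/2)*conj(1) + 5*(-3)*conj(1)]
      = (1/10)[(9) + (3 - 3*sqrt(5)) + (3 + 3*sqrt(5)) + (-15)] = 0/10 = 0
  <chi_rho, chi_2> = (1/10)[1*(9)*conj(1) + 2*(3/2 - 3*sqrt(5)/2)*conj(1) + 2*(3/2 + 3*sqrt(5)/2)*conj(1) + 5*(-3)*conj(-1)]
      = (1/10)[(9) + (3 - 3*sqrt(5)) + (3 + 3*sqrt(5)) + (15)] = 30/10 = 3
  <chi_rho, chi_3> = (1/10)[1*(9)*conj(2) + 2*(3/2 - 3*sqrt(5)/2)*conj(-1/2 + sqrt(5)/2) + 2*(3/2 + 3*sqrt(5)/2)*conj(-sqrt(5)/2 - 1/2) + 5*(-3)*conj(0)]
      = (1/10)[(18) + (-9 + 3*sqrt(5)) + (-9 - 3*sqrt(5)) + (0)] = 0/10 = 0
  <chi_rho, chi_4> = (1/10)[1*(9)*conj(2) + 2*(3/2 - 3*sqrt(5)/2)*conj(-sqrt(5)/2 - 1/2) + 2*(3/2 + 3*sqrt(5)/2)*conj(-1/2 + sqrt(5)/2) + 5*(-3)*conj(0)]
      = (1/10)[(18) + (6) + (6) + (0)] = 30/10 = 3
Dimension check: dim(rho) = sum (mult * dim) = 0*1 + 3*1 + 0*2 + 3*2 = 9 = chi_rho(e) = 9.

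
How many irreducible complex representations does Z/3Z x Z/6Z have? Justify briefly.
18

Argument: The number of irreducible complex representations of a finite group equals its number of conjugacy classes. Z/3Z x Z/6Z is abelian of order 18, so every element is its own conjugacy class: 18 classes, so Z/3Z x Z/6Z (order 18) has exactly 18 irreducible complex representations.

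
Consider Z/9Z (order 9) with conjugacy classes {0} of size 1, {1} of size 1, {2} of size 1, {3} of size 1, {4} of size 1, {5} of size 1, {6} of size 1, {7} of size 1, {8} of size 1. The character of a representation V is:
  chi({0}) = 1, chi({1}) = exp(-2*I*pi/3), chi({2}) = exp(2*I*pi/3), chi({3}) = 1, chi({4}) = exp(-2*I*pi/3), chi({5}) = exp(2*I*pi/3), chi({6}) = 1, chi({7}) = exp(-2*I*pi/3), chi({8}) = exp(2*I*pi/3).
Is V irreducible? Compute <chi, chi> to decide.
Irreducible: <chi, chi> = 1.

Argument: <chi, chi> = (1/|G|) sum_C |C| * |chi(C)|^2 = (1/9)[1*|1|^2 + 1*|exp(-2*I*pi/3)|^2 + 1*|exp(2*I*pi/3)|^2 + 1*|1|^2 + 1*|exp(-2*I*pi/3)|^2 + 1*|exp(2*I*pi/3)|^2 + 1*|1|^2 + 1*|exp(-2*I*pi/3)|^2 + 1*|exp(2*I*pi/3)|^2]
  = (1/9)[(1) + (1) + (1) + (1) + (1) + (1) + (1) + (1) + (1)] = 9/9 = 1.
(Exp terms are combined using exp(i*s)*conj(exp(i*t)) = exp(i*(s-t)), and sums of them are collapsed using the identity that for every m > 1 the m distinct m-th roots of unity sum to 0, e.g. 1 + exp(2*I*pi/3) + exp(-2*I*pi/3) = 0.)
A character is irreducible iff <chi, chi> = 1, so this representation is irreducible.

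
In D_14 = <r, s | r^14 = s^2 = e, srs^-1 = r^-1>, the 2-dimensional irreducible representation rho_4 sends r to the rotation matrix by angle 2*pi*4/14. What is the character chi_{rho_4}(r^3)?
chi_{rho_4}(r^3) = 2*cos(2*pi*4*3/14) = 2*cos(2*pi/7)

Working: rho_4(r^3) is rotation by angle 2*pi*4*3/14, whose trace is 2*cos(2*pi*4*3/14) = 2*cos(2*pi/7).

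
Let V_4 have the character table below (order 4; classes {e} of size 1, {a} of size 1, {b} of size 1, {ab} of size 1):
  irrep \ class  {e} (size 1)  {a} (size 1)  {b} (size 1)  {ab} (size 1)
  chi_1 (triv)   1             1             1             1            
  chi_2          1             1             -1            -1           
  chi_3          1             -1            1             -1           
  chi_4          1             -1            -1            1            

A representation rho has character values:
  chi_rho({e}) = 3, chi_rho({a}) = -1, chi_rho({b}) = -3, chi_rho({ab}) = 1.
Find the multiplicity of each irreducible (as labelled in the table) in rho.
Multiplicities: chi_1: 0, chi_2: 1, chi_3: 0, chi_4: 2.

Use <chi_rho, chi> = (1/|G|) sum_C |C| * chi_rho(C) * conj(chi(C)) with |G| = 4 for each irreducible chi in the table:
  <chi_rho, chi_1> = (1/4)[1*(3)*conj(1) + 1*(-1)*conj(1) + 1*(-3)*conj(1) + 1*(1)*conj(1)]
      = (1/4)[(3) + (-1) + (-3) + (1)] = 0/4 = 0
  <chi_rho, chi_2> = (1/4)[1*(3)*conj(1) + 1*(-1)*conj(1) + 1*(-3)*conj(-1) + 1*(1)*conj(-1)]
      = (1/4)[(3) + (-1) + (3) + (-1)] = 4/4 = 1
  <chi_rho, chi_3> = (1/4)[1*(3)*conj(1) + 1*(-1)*conj(-1) + 1*(-3)*conj(1) + 1*(1)*conj(-1)]
      = (1/4)[(3) + (1) + (-3) + (-1)] = 0/4 = 0
  <chi_rho, chi_4> = (1/4)[1*(3)*conj(1) + 1*(-1)*conj(-1) + 1*(-3)*conj(-1) + 1*(1)*conj(1)]
      = (1/4)[(3) + (1) + (3) + (1)] = 8/4 = 2
Dimension check: dim(rho) = sum (mult * dim) = 0*1 + 1*1 + 0*1 + 2*1 = 3 = chi_rho(e) = 3.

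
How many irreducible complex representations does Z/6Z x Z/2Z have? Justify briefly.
12

Working: The number of irreducible complex representations of a finite group equals its number of conjugacy classes. Z/6Z x Z/2Z is abelian of order 12, so every element is its own conjugacy class: 12 classes, so Z/6Z x Z/2Z (order 12) has exactly 12 irreducible complex representations.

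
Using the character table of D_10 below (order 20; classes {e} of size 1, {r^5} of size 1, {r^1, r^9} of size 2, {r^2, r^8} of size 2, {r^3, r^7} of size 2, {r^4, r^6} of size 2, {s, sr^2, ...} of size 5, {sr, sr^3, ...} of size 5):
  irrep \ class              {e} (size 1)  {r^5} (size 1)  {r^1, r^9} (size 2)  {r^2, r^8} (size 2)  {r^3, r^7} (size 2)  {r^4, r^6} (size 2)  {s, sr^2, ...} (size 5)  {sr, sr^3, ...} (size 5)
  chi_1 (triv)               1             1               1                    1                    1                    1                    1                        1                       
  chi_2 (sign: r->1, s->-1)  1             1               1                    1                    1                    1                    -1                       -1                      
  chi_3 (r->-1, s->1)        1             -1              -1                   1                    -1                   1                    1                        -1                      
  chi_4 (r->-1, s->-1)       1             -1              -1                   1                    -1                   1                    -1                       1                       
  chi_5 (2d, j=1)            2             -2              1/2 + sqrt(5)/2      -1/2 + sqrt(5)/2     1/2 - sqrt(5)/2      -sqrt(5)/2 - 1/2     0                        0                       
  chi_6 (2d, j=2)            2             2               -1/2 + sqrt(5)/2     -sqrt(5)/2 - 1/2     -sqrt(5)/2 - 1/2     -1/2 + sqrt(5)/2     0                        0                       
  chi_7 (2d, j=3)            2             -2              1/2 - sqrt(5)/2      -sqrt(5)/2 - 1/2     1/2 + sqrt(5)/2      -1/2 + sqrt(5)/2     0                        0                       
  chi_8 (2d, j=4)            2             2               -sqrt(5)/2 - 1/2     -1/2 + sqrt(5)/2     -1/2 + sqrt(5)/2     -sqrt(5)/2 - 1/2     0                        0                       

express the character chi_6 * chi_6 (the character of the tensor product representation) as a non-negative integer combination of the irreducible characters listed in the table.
chi_6 tensor chi_6 = chi_1 + chi_2 + chi_8 (all other irreducibles have multiplicity 0).

The character of a tensor product is the pointwise product (chi_6 * chi_6)(C) = chi_6(C) * chi_6(C):
  {e}: (2)*(2), {r^5}: (2)*(2), {r^1, r^9}: (-1/2 + sqrt(5)/2)*(-1/2 + sqrt(5)/2), {r^2, r^8}: (-sqrt(5)/2 - 1/2)*(-sqrt(5)/2 - 1/2), {r^3, r^7}: (-sqrt(5)/2 - 1/2)*(-sqrt(5)/2 - 1/2), {r^4, r^6}: (-1/2 + sqrt(5)/2)*(-1/2 + sqrt(5)/2), {s, sr^2, ...}: (0)*(0), {sr, sr^3, ...}: (0)*(0)
so (chi_6 * chi_6) takes values
  {e} -> 4, {r^5} -> 4, {r^1, r^9} -> 3/2 - sqrt(5)/2, {r^2, r^8} -> sqrt(5)/2 + 3/2, {r^3, r^7} -> sqrt(5)/2 + 3/2, {r^4, r^6} -> 3/2 - sqrt(5)/2, {s, sr^2, ...} -> 0, {sr, sr^3, ...} -> 0.
Now take the inner product of this character with each irreducible chi from the table, <chi_6*chi_6, chi> = (1/20) sum_C |C| (chi_6*chi_6)(C) conj(chi(C)):
  <chi_6*chi_6, chi_1> = (1/20)[1*(4)*conj(1) + 1*(4)*conj(1) + 2*(3/2 - sqrt(5)/2)*conj(1) + 2*(sqrt(5)/2 + 3/2)*conj(1) + 2*(sqrt(5)/2 + 3/2)*conj(1) + 2*(3/2 - sqrt(5)/2)*conj(1) + 5*(0)*conj(1) + 5*(0)*conj(1)]
      = (1/20)[(4) + (4) + (3 - sqrt(5)) + (sqrt(5) + 3) + (sqrt(5) + 3) + (3 - sqrt(5)) + (0) + (0)] = 20/20 = 1
  <chi_6*chi_6, chi_2> = (1/20)[1*(4)*conj(1) + 1*(4)*conj(1) + 2*(3/2 - sqrt(5)/2)*conj(1) + 2*(sqrt(5)/2 + 3/2)*conj(1) + 2*(sqrt(5)/2 + 3/2)*conj(1) + 2*(3/2 - sqrt(5)/2)*conj(1) + 5*(0)*conj(-1) + 5*(0)*conj(-1)]
      = (1/20)[(4) + (4) + (3 - sqrt(5)) + (sqrt(5) + 3) + (sqrt(5) + 3) + (3 - sqrt(5)) + (0) + (0)] = 20/20 = 1
  <chi_6*chi_6, chi_3> = (1/20)[1*(4)*conj(1) + 1*(4)*conj(-1) + 2*(3/2 - sqrt(5)/2)*conj(-1) + 2*(sqrt(5)/2 + 3/2)*conj(1) + 2*(sqrt(5)/2 + 3/2)*conj(-1) + 2*(3/2 - sqrt(5)/2)*conj(1) + 5*(0)*conj(1) + 5*(0)*conj(-1)]
      = (1/20)[(4) + (-4) + (-3 + sqrt(5)) + (sqrt(5) + 3) + (-3 - sqrt(5)) + (3 - sqrt(5)) + (0) + (0)] = 0/20 = 0
  <chi_6*chi_6, chi_4> = (1/20)[1*(4)*conj(1) + 1*(4)*conj(-1) + 2*(3/2 - sqrt(5)/2)*conj(-1) + 2*(sqrt(5)/2 + 3/2)*conj(1) + 2*(sqrt(5)/2 + 3/2)*conj(-1) + 2*(3/2 - sqrt(5)/2)*conj(1) + 5*(0)*conj(-1) + 5*(0)*conj(1)]
      = (1/20)[(4) + (-4) + (-3 + sqrt(5)) + (sqrt(5) + 3) + (-3 - sqrt(5)) + (3 - sqrt(5)) + (0) + (0)] = 0/20 = 0
  <chi_6*chi_6, chi_5> = (1/20)[1*(4)*conj(2) + 1*(4)*conj(-2) + 2*(3/2 - sqrt(5)/2)*conj(1/2 + sqrt(5)/2) + 2*(sqrt(5)/2 + 3/2)*conj(-1/2 + sqrt(5)/2) + 2*(sqrt(5)/2 + 3/2)*conj(1/2 - sqrt(5)/2) + 2*(3/2 - sqrt(5)/2)*conj(-sqrt(5)/2 - 1/2) + 5*(0)*conj(0) + 5*(0)*conj(0)]
      = (1/20)[(8) + (-8) + (-1 + sqrt(5)) + (1 + sqrt(5)) + (-sqrt(5) - 1) + (1 - sqrt(5)) + (0) + (0)] = 0/20 = 0
  <chi_6*chi_6, chi_6> = (1/20)[1*(4)*conj(2) + 1*(4)*conj(2) + 2*(3/2 - sqrt(5)/2)*conj(-1/2 + sqrt(5)/2) + 2*(sqrt(5)/2 + 3/2)*conj(-sqrt(5)/2 - 1/2) + 2*(sqrt(5)/2 + 3/2)*conj(-sqrt(5)/2 - 1/2) + 2*(3/2 - sqrt(5)/2)*conj(-1/2 + sqrt(5)/2) + 5*(0)*conj(0) + 5*(0)*conj(0)]
      = (1/20)[(8) + (8) + (-4 + 2*sqrt(5)) + (-2*sqrt(5) - 4) + (-2*sqrt(5) - 4) + (-4 + 2*sqrt(5)) + (0) + (0)] = 0/20 = 0
  <chi_6*chi_6, chi_7> = (1/20)[1*(4)*conj(2) + 1*(4)*conj(-2) + 2*(3/2 - sqrt(5)/2)*conj(1/2 - sqrt(5)/2) + 2*(sqrt(5)/2 + 3/2)*conj(-sqrt(5)/2 - 1/2) + 2*(sqrt(5)/2 + 3/2)*conj(1/2 + sqrt(5)/2) + 2*(3/2 - sqrt(5)/2)*conj(-1/2 + sqrt(5)/2) + 5*(0)*conj(0) + 5*(0)*conj(0)]
      = (1/20)[(8) + (-8) + (4 - 2*sqrt(5)) + (-2*sqrt(5) - 4) + (4 + 2*sqrt(5)) + (-4 + 2*sqrt(5)) + (0) + (0)] = 0/20 = 0
  <chi_6*chi_6, chi_8> = (1/20)[1*(4)*conj(2) + 1*(4)*conj(2) + 2*(3/2 - sqrt(5)/2)*conj(-sqrt(5)/2 - 1/2) + 2*(sqrt(5)/2 + 3/2)*conj(-1/2 + sqrt(5)/2) + 2*(sqrt(5)/2 + 3/2)*conj(-1/2 + sqrt(5)/2) + 2*(3/2 - sqrt(5)/2)*conj(-sqrt(5)/2 - 1/2) + 5*(0)*conj(0) + 5*(0)*conj(0)]
      = (1/20)[(8) + (8) + (1 - sqrt(5)) + (1 + sqrt(5)) + (1 + sqrt(5)) + (1 - sqrt(5)) + (0) + (0)] = 20/20 = 1
Hence the multiplicities are chi_1: 1, chi_2: 1, chi_8: 1. Dimension check: dim(chi_6)*dim(chi_6) = 2*2 = 4 and sum (mult * dim) = 1*1 + 1*1 + 1*2 = 4.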